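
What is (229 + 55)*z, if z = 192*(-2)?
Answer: -109056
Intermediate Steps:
z = -384
(229 + 55)*z = (229 + 55)*(-384) = 284*(-384) = -109056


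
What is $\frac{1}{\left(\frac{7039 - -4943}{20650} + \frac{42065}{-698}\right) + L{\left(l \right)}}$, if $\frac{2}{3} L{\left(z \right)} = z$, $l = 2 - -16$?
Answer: $- \frac{7206850}{235554457} \approx -0.030595$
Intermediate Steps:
$l = 18$ ($l = 2 + 16 = 18$)
$L{\left(z \right)} = \frac{3 z}{2}$
$\frac{1}{\left(\frac{7039 - -4943}{20650} + \frac{42065}{-698}\right) + L{\left(l \right)}} = \frac{1}{\left(\frac{7039 - -4943}{20650} + \frac{42065}{-698}\right) + \frac{3}{2} \cdot 18} = \frac{1}{\left(\left(7039 + 4943\right) \frac{1}{20650} + 42065 \left(- \frac{1}{698}\right)\right) + 27} = \frac{1}{\left(11982 \cdot \frac{1}{20650} - \frac{42065}{698}\right) + 27} = \frac{1}{\left(\frac{5991}{10325} - \frac{42065}{698}\right) + 27} = \frac{1}{- \frac{430139407}{7206850} + 27} = \frac{1}{- \frac{235554457}{7206850}} = - \frac{7206850}{235554457}$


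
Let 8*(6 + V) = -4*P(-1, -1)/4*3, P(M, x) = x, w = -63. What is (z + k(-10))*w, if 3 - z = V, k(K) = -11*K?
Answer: -59787/8 ≈ -7473.4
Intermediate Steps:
V = -45/8 (V = -6 + (-(-4)/4*3)/8 = -6 + (-4*(-1/4)*3)/8 = -6 + (1*3)/8 = -6 + (1/8)*3 = -6 + 3/8 = -45/8 ≈ -5.6250)
z = 69/8 (z = 3 - 1*(-45/8) = 3 + 45/8 = 69/8 ≈ 8.6250)
(z + k(-10))*w = (69/8 - 11*(-10))*(-63) = (69/8 + 110)*(-63) = (949/8)*(-63) = -59787/8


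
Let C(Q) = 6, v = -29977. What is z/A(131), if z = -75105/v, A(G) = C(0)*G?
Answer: 25035/7853974 ≈ 0.0031876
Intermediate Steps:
A(G) = 6*G
z = 75105/29977 (z = -75105/(-29977) = -75105*(-1/29977) = 75105/29977 ≈ 2.5054)
z/A(131) = 75105/(29977*((6*131))) = (75105/29977)/786 = (75105/29977)*(1/786) = 25035/7853974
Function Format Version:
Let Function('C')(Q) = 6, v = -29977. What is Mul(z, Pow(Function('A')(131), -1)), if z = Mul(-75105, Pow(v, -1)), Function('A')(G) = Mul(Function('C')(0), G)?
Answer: Rational(25035, 7853974) ≈ 0.0031876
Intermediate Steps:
Function('A')(G) = Mul(6, G)
z = Rational(75105, 29977) (z = Mul(-75105, Pow(-29977, -1)) = Mul(-75105, Rational(-1, 29977)) = Rational(75105, 29977) ≈ 2.5054)
Mul(z, Pow(Function('A')(131), -1)) = Mul(Rational(75105, 29977), Pow(Mul(6, 131), -1)) = Mul(Rational(75105, 29977), Pow(786, -1)) = Mul(Rational(75105, 29977), Rational(1, 786)) = Rational(25035, 7853974)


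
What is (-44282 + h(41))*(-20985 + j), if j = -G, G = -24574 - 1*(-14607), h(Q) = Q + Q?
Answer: 486995600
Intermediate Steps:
h(Q) = 2*Q
G = -9967 (G = -24574 + 14607 = -9967)
j = 9967 (j = -1*(-9967) = 9967)
(-44282 + h(41))*(-20985 + j) = (-44282 + 2*41)*(-20985 + 9967) = (-44282 + 82)*(-11018) = -44200*(-11018) = 486995600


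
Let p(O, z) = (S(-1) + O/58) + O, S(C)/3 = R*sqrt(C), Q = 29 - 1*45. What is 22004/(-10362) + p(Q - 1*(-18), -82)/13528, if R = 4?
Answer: -4315910945/2032568472 + 3*I/3382 ≈ -2.1234 + 0.00088705*I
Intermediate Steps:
Q = -16 (Q = 29 - 45 = -16)
S(C) = 12*sqrt(C) (S(C) = 3*(4*sqrt(C)) = 12*sqrt(C))
p(O, z) = 12*I + 59*O/58 (p(O, z) = (12*sqrt(-1) + O/58) + O = (12*I + O*(1/58)) + O = (12*I + O/58) + O = 12*I + 59*O/58)
22004/(-10362) + p(Q - 1*(-18), -82)/13528 = 22004/(-10362) + (12*I + 59*(-16 - 1*(-18))/58)/13528 = 22004*(-1/10362) + (12*I + 59*(-16 + 18)/58)*(1/13528) = -11002/5181 + (12*I + (59/58)*2)*(1/13528) = -11002/5181 + (12*I + 59/29)*(1/13528) = -11002/5181 + (59/29 + 12*I)*(1/13528) = -11002/5181 + (59/392312 + 3*I/3382) = -4315910945/2032568472 + 3*I/3382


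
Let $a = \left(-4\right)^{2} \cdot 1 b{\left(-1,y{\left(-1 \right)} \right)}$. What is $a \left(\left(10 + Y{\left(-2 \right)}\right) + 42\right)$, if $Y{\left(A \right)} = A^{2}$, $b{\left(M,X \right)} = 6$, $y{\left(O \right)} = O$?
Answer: $5376$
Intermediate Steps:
$a = 96$ ($a = \left(-4\right)^{2} \cdot 1 \cdot 6 = 16 \cdot 1 \cdot 6 = 16 \cdot 6 = 96$)
$a \left(\left(10 + Y{\left(-2 \right)}\right) + 42\right) = 96 \left(\left(10 + \left(-2\right)^{2}\right) + 42\right) = 96 \left(\left(10 + 4\right) + 42\right) = 96 \left(14 + 42\right) = 96 \cdot 56 = 5376$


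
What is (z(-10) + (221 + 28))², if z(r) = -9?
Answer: 57600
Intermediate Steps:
(z(-10) + (221 + 28))² = (-9 + (221 + 28))² = (-9 + 249)² = 240² = 57600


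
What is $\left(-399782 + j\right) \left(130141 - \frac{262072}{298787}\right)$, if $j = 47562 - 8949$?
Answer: $- \frac{14043759284990255}{298787} \approx -4.7003 \cdot 10^{10}$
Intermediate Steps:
$j = 38613$ ($j = 47562 - 8949 = 38613$)
$\left(-399782 + j\right) \left(130141 - \frac{262072}{298787}\right) = \left(-399782 + 38613\right) \left(130141 - \frac{262072}{298787}\right) = - 361169 \left(130141 - \frac{262072}{298787}\right) = \left(-361169\right) \frac{38884176895}{298787} = - \frac{14043759284990255}{298787}$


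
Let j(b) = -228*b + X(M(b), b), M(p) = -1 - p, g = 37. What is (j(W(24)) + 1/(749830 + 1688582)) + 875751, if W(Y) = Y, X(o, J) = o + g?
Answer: 2122128017893/2438412 ≈ 8.7029e+5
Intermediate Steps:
X(o, J) = 37 + o (X(o, J) = o + 37 = 37 + o)
j(b) = 36 - 229*b (j(b) = -228*b + (37 + (-1 - b)) = -228*b + (36 - b) = 36 - 229*b)
(j(W(24)) + 1/(749830 + 1688582)) + 875751 = ((36 - 229*24) + 1/(749830 + 1688582)) + 875751 = ((36 - 5496) + 1/2438412) + 875751 = (-5460 + 1/2438412) + 875751 = -13313729519/2438412 + 875751 = 2122128017893/2438412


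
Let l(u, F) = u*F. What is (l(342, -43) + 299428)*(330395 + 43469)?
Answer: 106447305808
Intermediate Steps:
l(u, F) = F*u
(l(342, -43) + 299428)*(330395 + 43469) = (-43*342 + 299428)*(330395 + 43469) = (-14706 + 299428)*373864 = 284722*373864 = 106447305808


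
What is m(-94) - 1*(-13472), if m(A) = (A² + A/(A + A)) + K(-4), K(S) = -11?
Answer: 44595/2 ≈ 22298.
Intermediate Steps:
m(A) = -21/2 + A² (m(A) = (A² + A/(A + A)) - 11 = (A² + A/((2*A))) - 11 = (A² + (1/(2*A))*A) - 11 = (A² + ½) - 11 = (½ + A²) - 11 = -21/2 + A²)
m(-94) - 1*(-13472) = (-21/2 + (-94)²) - 1*(-13472) = (-21/2 + 8836) + 13472 = 17651/2 + 13472 = 44595/2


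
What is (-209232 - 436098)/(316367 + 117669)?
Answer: -322665/217018 ≈ -1.4868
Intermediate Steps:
(-209232 - 436098)/(316367 + 117669) = -645330/434036 = -645330*1/434036 = -322665/217018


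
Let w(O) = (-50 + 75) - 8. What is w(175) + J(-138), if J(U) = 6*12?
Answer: 89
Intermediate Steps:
J(U) = 72
w(O) = 17 (w(O) = 25 - 8 = 17)
w(175) + J(-138) = 17 + 72 = 89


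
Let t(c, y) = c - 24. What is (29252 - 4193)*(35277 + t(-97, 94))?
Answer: 880974204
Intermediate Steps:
t(c, y) = -24 + c
(29252 - 4193)*(35277 + t(-97, 94)) = (29252 - 4193)*(35277 + (-24 - 97)) = 25059*(35277 - 121) = 25059*35156 = 880974204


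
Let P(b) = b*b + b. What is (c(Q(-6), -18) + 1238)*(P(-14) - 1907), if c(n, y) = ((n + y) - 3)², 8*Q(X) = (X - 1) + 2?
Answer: -188302725/64 ≈ -2.9422e+6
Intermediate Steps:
Q(X) = ⅛ + X/8 (Q(X) = ((X - 1) + 2)/8 = ((-1 + X) + 2)/8 = (1 + X)/8 = ⅛ + X/8)
P(b) = b + b² (P(b) = b² + b = b + b²)
c(n, y) = (-3 + n + y)²
(c(Q(-6), -18) + 1238)*(P(-14) - 1907) = ((-3 + (⅛ + (⅛)*(-6)) - 18)² + 1238)*(-14*(1 - 14) - 1907) = ((-3 + (⅛ - ¾) - 18)² + 1238)*(-14*(-13) - 1907) = ((-3 - 5/8 - 18)² + 1238)*(182 - 1907) = ((-173/8)² + 1238)*(-1725) = (29929/64 + 1238)*(-1725) = (109161/64)*(-1725) = -188302725/64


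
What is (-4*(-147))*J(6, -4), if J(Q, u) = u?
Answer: -2352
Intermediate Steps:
(-4*(-147))*J(6, -4) = -4*(-147)*(-4) = 588*(-4) = -2352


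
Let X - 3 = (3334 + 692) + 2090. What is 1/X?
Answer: 1/6119 ≈ 0.00016343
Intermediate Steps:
X = 6119 (X = 3 + ((3334 + 692) + 2090) = 3 + (4026 + 2090) = 3 + 6116 = 6119)
1/X = 1/6119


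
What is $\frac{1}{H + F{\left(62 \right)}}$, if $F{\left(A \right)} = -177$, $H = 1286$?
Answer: $\frac{1}{1109} \approx 0.00090171$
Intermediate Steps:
$\frac{1}{H + F{\left(62 \right)}} = \frac{1}{1286 - 177} = \frac{1}{1109}$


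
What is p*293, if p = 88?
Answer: 25784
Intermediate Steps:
p*293 = 88*293 = 25784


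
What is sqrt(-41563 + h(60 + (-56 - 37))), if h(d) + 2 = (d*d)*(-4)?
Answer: I*sqrt(45921) ≈ 214.29*I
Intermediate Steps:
h(d) = -2 - 4*d**2 (h(d) = -2 + (d*d)*(-4) = -2 + d**2*(-4) = -2 - 4*d**2)
sqrt(-41563 + h(60 + (-56 - 37))) = sqrt(-41563 + (-2 - 4*(60 + (-56 - 37))**2)) = sqrt(-41563 + (-2 - 4*(60 - 93)**2)) = sqrt(-41563 + (-2 - 4*(-33)**2)) = sqrt(-41563 + (-2 - 4*1089)) = sqrt(-41563 + (-2 - 4356)) = sqrt(-41563 - 4358) = sqrt(-45921) = I*sqrt(45921)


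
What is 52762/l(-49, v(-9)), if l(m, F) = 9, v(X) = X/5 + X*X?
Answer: 52762/9 ≈ 5862.4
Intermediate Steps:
v(X) = X**2 + X/5 (v(X) = X*(1/5) + X**2 = X/5 + X**2 = X**2 + X/5)
52762/l(-49, v(-9)) = 52762/9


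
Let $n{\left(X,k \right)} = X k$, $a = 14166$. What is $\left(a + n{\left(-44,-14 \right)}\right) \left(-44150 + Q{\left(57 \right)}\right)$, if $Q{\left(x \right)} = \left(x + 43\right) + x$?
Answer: $-650304526$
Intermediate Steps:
$Q{\left(x \right)} = 43 + 2 x$ ($Q{\left(x \right)} = \left(43 + x\right) + x = 43 + 2 x$)
$\left(a + n{\left(-44,-14 \right)}\right) \left(-44150 + Q{\left(57 \right)}\right) = \left(14166 - -616\right) \left(-44150 + \left(43 + 2 \cdot 57\right)\right) = \left(14166 + 616\right) \left(-44150 + \left(43 + 114\right)\right) = 14782 \left(-44150 + 157\right) = 14782 \left(-43993\right) = -650304526$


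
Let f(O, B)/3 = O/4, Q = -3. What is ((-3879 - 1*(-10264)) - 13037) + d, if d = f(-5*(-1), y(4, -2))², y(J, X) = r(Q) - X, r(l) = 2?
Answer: -106207/16 ≈ -6637.9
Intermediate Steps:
y(J, X) = 2 - X
f(O, B) = 3*O/4 (f(O, B) = 3*(O/4) = 3*O/4)
d = 225/16 (d = (3*(-5*(-1))/4)² = ((¾)*5)² = (15/4)² = 225/16 ≈ 14.063)
((-3879 - 1*(-10264)) - 13037) + d = ((-3879 - 1*(-10264)) - 13037) + 225/16 = ((-3879 + 10264) - 13037) + 225/16 = (6385 - 13037) + 225/16 = -6652 + 225/16 = -106207/16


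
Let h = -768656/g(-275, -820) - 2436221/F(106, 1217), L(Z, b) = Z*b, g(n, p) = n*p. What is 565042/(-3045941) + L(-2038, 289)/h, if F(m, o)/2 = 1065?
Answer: 43068794648718788662/83916447119429299 ≈ 513.23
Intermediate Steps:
F(m, o) = 2130 (F(m, o) = 2*1065 = 2130)
h = -27550253639/24015750 (h = -768656/((-275*(-820))) - 2436221/2130 = -768656/225500 - 2436221*1/2130 = -768656*1/225500 - 2436221/2130 = -192164/56375 - 2436221/2130 = -27550253639/24015750 ≈ -1147.2)
565042/(-3045941) + L(-2038, 289)/h = 565042/(-3045941) + (-2038*289)/(-27550253639/24015750) = 565042*(-1/3045941) - 588982*(-24015750/27550253639) = -565042/3045941 + 14144844466500/27550253639 = 43068794648718788662/83916447119429299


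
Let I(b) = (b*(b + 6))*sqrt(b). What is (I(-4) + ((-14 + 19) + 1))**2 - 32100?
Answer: -32320 - 192*I ≈ -32320.0 - 192.0*I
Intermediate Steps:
I(b) = b**(3/2)*(6 + b) (I(b) = (b*(6 + b))*sqrt(b) = b**(3/2)*(6 + b))
(I(-4) + ((-14 + 19) + 1))**2 - 32100 = ((-4)**(3/2)*(6 - 4) + ((-14 + 19) + 1))**2 - 32100 = (-8*I*2 + (5 + 1))**2 - 32100 = (-16*I + 6)**2 - 32100 = (6 - 16*I)**2 - 32100 = -32100 + (6 - 16*I)**2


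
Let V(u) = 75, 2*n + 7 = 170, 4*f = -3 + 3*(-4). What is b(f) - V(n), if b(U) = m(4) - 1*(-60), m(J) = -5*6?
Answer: -45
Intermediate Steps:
m(J) = -30
f = -15/4 (f = (-3 + 3*(-4))/4 = (-3 - 12)/4 = (1/4)*(-15) = -15/4 ≈ -3.7500)
b(U) = 30 (b(U) = -30 - 1*(-60) = -30 + 60 = 30)
n = 163/2 (n = -7/2 + (1/2)*170 = -7/2 + 85 = 163/2 ≈ 81.500)
b(f) - V(n) = 30 - 1*75 = 30 - 75 = -45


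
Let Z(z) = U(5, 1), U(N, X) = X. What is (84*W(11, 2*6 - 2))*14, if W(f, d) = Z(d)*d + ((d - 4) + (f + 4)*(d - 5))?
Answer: 107016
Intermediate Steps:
Z(z) = 1
W(f, d) = -4 + 2*d + (-5 + d)*(4 + f) (W(f, d) = 1*d + ((d - 4) + (f + 4)*(d - 5)) = d + ((-4 + d) + (4 + f)*(-5 + d)) = d + ((-4 + d) + (-5 + d)*(4 + f)) = d + (-4 + d + (-5 + d)*(4 + f)) = -4 + 2*d + (-5 + d)*(4 + f))
(84*W(11, 2*6 - 2))*14 = (84*(-24 - 5*11 + 6*(2*6 - 2) + (2*6 - 2)*11))*14 = (84*(-24 - 55 + 6*(12 - 2) + (12 - 2)*11))*14 = (84*(-24 - 55 + 6*10 + 10*11))*14 = (84*(-24 - 55 + 60 + 110))*14 = (84*91)*14 = 7644*14 = 107016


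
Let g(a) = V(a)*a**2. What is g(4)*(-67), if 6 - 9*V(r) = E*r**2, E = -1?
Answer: -23584/9 ≈ -2620.4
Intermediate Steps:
V(r) = 2/3 + r**2/9 (V(r) = 2/3 - (-1)*r**2/9 = 2/3 + r**2/9)
g(a) = a**2*(2/3 + a**2/9) (g(a) = (2/3 + a**2/9)*a**2 = a**2*(2/3 + a**2/9))
g(4)*(-67) = ((1/9)*4**2*(6 + 4**2))*(-67) = ((1/9)*16*(6 + 16))*(-67) = ((1/9)*16*22)*(-67) = (352/9)*(-67) = -23584/9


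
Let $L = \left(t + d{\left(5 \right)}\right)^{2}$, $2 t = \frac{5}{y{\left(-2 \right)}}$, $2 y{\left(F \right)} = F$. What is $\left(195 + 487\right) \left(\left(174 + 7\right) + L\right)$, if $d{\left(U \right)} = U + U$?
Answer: $\frac{323609}{2} \approx 1.618 \cdot 10^{5}$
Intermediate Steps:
$d{\left(U \right)} = 2 U$
$y{\left(F \right)} = \frac{F}{2}$
$t = - \frac{5}{2}$ ($t = \frac{5 \frac{1}{\frac{1}{2} \left(-2\right)}}{2} = \frac{5 \frac{1}{-1}}{2} = \frac{5 \left(-1\right)}{2} = \frac{1}{2} \left(-5\right) = - \frac{5}{2} \approx -2.5$)
$L = \frac{225}{4}$ ($L = \left(- \frac{5}{2} + 2 \cdot 5\right)^{2} = \left(- \frac{5}{2} + 10\right)^{2} = \left(\frac{15}{2}\right)^{2} = \frac{225}{4} \approx 56.25$)
$\left(195 + 487\right) \left(\left(174 + 7\right) + L\right) = \left(195 + 487\right) \left(\left(174 + 7\right) + \frac{225}{4}\right) = 682 \left(181 + \frac{225}{4}\right) = 682 \cdot \frac{949}{4} = \frac{323609}{2}$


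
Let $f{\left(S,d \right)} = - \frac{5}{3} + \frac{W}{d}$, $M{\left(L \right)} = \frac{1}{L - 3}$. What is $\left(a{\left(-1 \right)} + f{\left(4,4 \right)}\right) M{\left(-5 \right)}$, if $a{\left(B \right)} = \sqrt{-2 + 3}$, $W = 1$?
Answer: $\frac{5}{96} \approx 0.052083$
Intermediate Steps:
$M{\left(L \right)} = \frac{1}{-3 + L}$
$a{\left(B \right)} = 1$ ($a{\left(B \right)} = \sqrt{1} = 1$)
$f{\left(S,d \right)} = - \frac{5}{3} + \frac{1}{d}$ ($f{\left(S,d \right)} = - \frac{5}{3} + 1 \frac{1}{d} = \left(-5\right) \frac{1}{3} + \frac{1}{d} = - \frac{5}{3} + \frac{1}{d}$)
$\left(a{\left(-1 \right)} + f{\left(4,4 \right)}\right) M{\left(-5 \right)} = \frac{1 - \left(\frac{5}{3} - \frac{1}{4}\right)}{-3 - 5} = \frac{1 + \left(- \frac{5}{3} + \frac{1}{4}\right)}{-8} = \left(1 - \frac{17}{12}\right) \left(- \frac{1}{8}\right) = \left(- \frac{5}{12}\right) \left(- \frac{1}{8}\right) = \frac{5}{96}$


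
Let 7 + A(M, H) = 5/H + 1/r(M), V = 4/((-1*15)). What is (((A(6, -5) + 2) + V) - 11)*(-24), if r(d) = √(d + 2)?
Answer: 2072/5 - 6*√2 ≈ 405.91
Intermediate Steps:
r(d) = √(2 + d)
V = -4/15 (V = 4/(-15) = 4*(-1/15) = -4/15 ≈ -0.26667)
A(M, H) = -7 + (2 + M)^(-½) + 5/H (A(M, H) = -7 + (5/H + 1/√(2 + M)) = -7 + (5/H + (2 + M)^(-½)) = -7 + ((2 + M)^(-½) + 5/H) = -7 + (2 + M)^(-½) + 5/H)
(((A(6, -5) + 2) + V) - 11)*(-24) = ((((-7 + (2 + 6)^(-½) + 5/(-5)) + 2) - 4/15) - 11)*(-24) = ((((-7 + 8^(-½) + 5*(-⅕)) + 2) - 4/15) - 11)*(-24) = ((((-7 + √2/4 - 1) + 2) - 4/15) - 11)*(-24) = ((((-8 + √2/4) + 2) - 4/15) - 11)*(-24) = (((-6 + √2/4) - 4/15) - 11)*(-24) = ((-94/15 + √2/4) - 11)*(-24) = (-259/15 + √2/4)*(-24) = 2072/5 - 6*√2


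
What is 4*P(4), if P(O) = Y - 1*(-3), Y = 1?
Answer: 16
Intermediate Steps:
P(O) = 4 (P(O) = 1 - 1*(-3) = 1 + 3 = 4)
4*P(4) = 4*4 = 16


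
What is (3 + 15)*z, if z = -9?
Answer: -162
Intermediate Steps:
(3 + 15)*z = (3 + 15)*(-9) = 18*(-9) = -162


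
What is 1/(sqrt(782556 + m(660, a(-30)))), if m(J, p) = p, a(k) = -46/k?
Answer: sqrt(176075445)/11738363 ≈ 0.0011304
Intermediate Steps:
1/(sqrt(782556 + m(660, a(-30)))) = 1/(sqrt(782556 - 46/(-30))) = 1/(sqrt(782556 - 46*(-1/30))) = 1/(sqrt(782556 + 23/15)) = 1/(sqrt(11738363/15)) = 1/(sqrt(176075445)/15) = sqrt(176075445)/11738363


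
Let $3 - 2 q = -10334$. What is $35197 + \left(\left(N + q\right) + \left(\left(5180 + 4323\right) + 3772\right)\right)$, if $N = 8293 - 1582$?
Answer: $\frac{120703}{2} \approx 60352.0$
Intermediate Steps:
$q = \frac{10337}{2}$ ($q = \frac{3}{2} - -5167 = \frac{3}{2} + 5167 = \frac{10337}{2} \approx 5168.5$)
$N = 6711$ ($N = 8293 - 1582 = 6711$)
$35197 + \left(\left(N + q\right) + \left(\left(5180 + 4323\right) + 3772\right)\right) = 35197 + \left(\left(6711 + \frac{10337}{2}\right) + \left(\left(5180 + 4323\right) + 3772\right)\right) = 35197 + \left(\frac{23759}{2} + \left(9503 + 3772\right)\right) = 35197 + \left(\frac{23759}{2} + 13275\right) = 35197 + \frac{50309}{2} = \frac{120703}{2}$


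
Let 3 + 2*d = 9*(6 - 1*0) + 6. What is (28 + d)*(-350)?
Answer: -19775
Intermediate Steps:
d = 57/2 (d = -3/2 + (9*(6 - 1*0) + 6)/2 = -3/2 + (9*(6 + 0) + 6)/2 = -3/2 + (9*6 + 6)/2 = -3/2 + (54 + 6)/2 = -3/2 + (1/2)*60 = -3/2 + 30 = 57/2 ≈ 28.500)
(28 + d)*(-350) = (28 + 57/2)*(-350) = (113/2)*(-350) = -19775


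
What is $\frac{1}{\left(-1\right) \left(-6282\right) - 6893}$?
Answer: $- \frac{1}{611} \approx -0.0016367$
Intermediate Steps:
$\frac{1}{\left(-1\right) \left(-6282\right) - 6893} = \frac{1}{6282 - 6893} = \frac{1}{-611} = - \frac{1}{611}$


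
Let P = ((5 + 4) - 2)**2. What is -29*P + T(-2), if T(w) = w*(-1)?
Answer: -1419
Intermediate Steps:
T(w) = -w
P = 49 (P = (9 - 2)**2 = 7**2 = 49)
-29*P + T(-2) = -29*49 - 1*(-2) = -1421 + 2 = -1419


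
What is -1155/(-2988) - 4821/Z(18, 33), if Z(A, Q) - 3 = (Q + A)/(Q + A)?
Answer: -300011/249 ≈ -1204.9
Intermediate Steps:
Z(A, Q) = 4 (Z(A, Q) = 3 + (Q + A)/(Q + A) = 3 + (A + Q)/(A + Q) = 3 + 1 = 4)
-1155/(-2988) - 4821/Z(18, 33) = -1155/(-2988) - 4821/4 = -1155*(-1/2988) - 4821*¼ = 385/996 - 4821/4 = -300011/249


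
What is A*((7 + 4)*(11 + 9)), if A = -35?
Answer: -7700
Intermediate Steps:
A*((7 + 4)*(11 + 9)) = -35*(7 + 4)*(11 + 9) = -385*20 = -35*220 = -7700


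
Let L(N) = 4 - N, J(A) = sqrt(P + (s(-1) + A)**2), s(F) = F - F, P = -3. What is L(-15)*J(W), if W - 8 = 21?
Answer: 19*sqrt(838) ≈ 550.02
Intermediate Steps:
W = 29 (W = 8 + 21 = 29)
s(F) = 0
J(A) = sqrt(-3 + A**2) (J(A) = sqrt(-3 + (0 + A)**2) = sqrt(-3 + A**2))
L(-15)*J(W) = (4 - 1*(-15))*sqrt(-3 + 29**2) = (4 + 15)*sqrt(-3 + 841) = 19*sqrt(838)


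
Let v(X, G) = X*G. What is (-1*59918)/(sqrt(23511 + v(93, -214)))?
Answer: -59918*sqrt(401)/1203 ≈ -997.39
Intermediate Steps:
v(X, G) = G*X
(-1*59918)/(sqrt(23511 + v(93, -214))) = (-1*59918)/(sqrt(23511 - 214*93)) = -59918/sqrt(23511 - 19902) = -59918*sqrt(401)/1203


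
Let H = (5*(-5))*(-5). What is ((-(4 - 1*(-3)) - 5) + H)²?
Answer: 12769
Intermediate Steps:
H = 125 (H = -25*(-5) = 125)
((-(4 - 1*(-3)) - 5) + H)² = ((-(4 - 1*(-3)) - 5) + 125)² = ((-(4 + 3) - 5) + 125)² = ((-1*7 - 5) + 125)² = ((-7 - 5) + 125)² = (-12 + 125)² = 113² = 12769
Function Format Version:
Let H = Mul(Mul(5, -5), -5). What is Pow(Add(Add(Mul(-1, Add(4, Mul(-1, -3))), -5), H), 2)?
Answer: 12769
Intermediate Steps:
H = 125 (H = Mul(-25, -5) = 125)
Pow(Add(Add(Mul(-1, Add(4, Mul(-1, -3))), -5), H), 2) = Pow(Add(Add(Mul(-1, Add(4, Mul(-1, -3))), -5), 125), 2) = Pow(Add(Add(Mul(-1, Add(4, 3)), -5), 125), 2) = Pow(Add(Add(Mul(-1, 7), -5), 125), 2) = Pow(Add(Add(-7, -5), 125), 2) = Pow(Add(-12, 125), 2) = Pow(113, 2) = 12769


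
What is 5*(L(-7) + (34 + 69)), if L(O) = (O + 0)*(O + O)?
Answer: 1005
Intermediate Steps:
L(O) = 2*O**2 (L(O) = O*(2*O) = 2*O**2)
5*(L(-7) + (34 + 69)) = 5*(2*(-7)**2 + (34 + 69)) = 5*(2*49 + 103) = 5*(98 + 103) = 5*201 = 1005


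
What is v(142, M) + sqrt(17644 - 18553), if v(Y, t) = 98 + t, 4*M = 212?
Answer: 151 + 3*I*sqrt(101) ≈ 151.0 + 30.15*I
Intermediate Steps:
M = 53 (M = (1/4)*212 = 53)
v(142, M) + sqrt(17644 - 18553) = (98 + 53) + sqrt(17644 - 18553) = 151 + sqrt(-909) = 151 + 3*I*sqrt(101)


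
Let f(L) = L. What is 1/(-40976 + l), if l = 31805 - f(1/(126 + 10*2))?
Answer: -146/1338967 ≈ -0.00010904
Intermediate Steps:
l = 4643529/146 (l = 31805 - 1/(126 + 10*2) = 31805 - 1/(126 + 20) = 31805 - 1/146 = 4643529/146 ≈ 31805.)
1/(-40976 + l) = 1/(-40976 + 4643529/146) = 1/(-1338967/146) = -146/1338967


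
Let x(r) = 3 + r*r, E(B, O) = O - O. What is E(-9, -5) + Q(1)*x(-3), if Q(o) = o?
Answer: 12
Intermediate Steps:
E(B, O) = 0
x(r) = 3 + r²
E(-9, -5) + Q(1)*x(-3) = 0 + 1*(3 + (-3)²) = 0 + 1*(3 + 9) = 0 + 1*12 = 0 + 12 = 12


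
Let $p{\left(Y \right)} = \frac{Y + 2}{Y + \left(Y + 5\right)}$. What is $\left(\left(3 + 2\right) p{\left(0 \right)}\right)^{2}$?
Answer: $4$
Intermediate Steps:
$p{\left(Y \right)} = \frac{2 + Y}{5 + 2 Y}$ ($p{\left(Y \right)} = \frac{2 + Y}{Y + \left(5 + Y\right)} = \frac{2 + Y}{5 + 2 Y}$)
$\left(\left(3 + 2\right) p{\left(0 \right)}\right)^{2} = \left(\left(3 + 2\right) \frac{2 + 0}{5 + 2 \cdot 0}\right)^{2} = \left(5 \frac{1}{5 + 0} \cdot 2\right)^{2} = \left(5 \cdot \frac{1}{5} \cdot 2\right)^{2} = \left(5 \cdot \frac{2}{5}\right)^{2} = 2^{2} = 4$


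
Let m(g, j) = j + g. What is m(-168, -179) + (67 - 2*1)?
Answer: -282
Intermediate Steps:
m(g, j) = g + j
m(-168, -179) + (67 - 2*1) = (-168 - 179) + (67 - 2*1) = -347 + (67 - 2) = -347 + 65 = -282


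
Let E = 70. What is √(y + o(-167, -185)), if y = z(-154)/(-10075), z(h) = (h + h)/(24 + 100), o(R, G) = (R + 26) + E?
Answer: I*√288274974/2015 ≈ 8.4261*I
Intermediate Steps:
o(R, G) = 96 + R (o(R, G) = (R + 26) + 70 = (26 + R) + 70 = 96 + R)
z(h) = h/62 (z(h) = (2*h)/124 = (2*h)*(1/124) = h/62)
y = 77/312325 (y = ((1/62)*(-154))/(-10075) = -77/31*(-1/10075) = 77/312325 ≈ 0.00024654)
√(y + o(-167, -185)) = √(77/312325 + (96 - 167)) = √(77/312325 - 71) = √(-22174998/312325) = I*√288274974/2015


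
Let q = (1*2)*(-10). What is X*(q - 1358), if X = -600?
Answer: 826800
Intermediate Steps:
q = -20 (q = 2*(-10) = -20)
X*(q - 1358) = -600*(-20 - 1358) = -600*(-1378) = 826800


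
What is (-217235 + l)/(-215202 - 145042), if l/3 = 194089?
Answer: -91258/90061 ≈ -1.0133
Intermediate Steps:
l = 582267 (l = 3*194089 = 582267)
(-217235 + l)/(-215202 - 145042) = (-217235 + 582267)/(-215202 - 145042) = 365032/(-360244) = 365032*(-1/360244) = -91258/90061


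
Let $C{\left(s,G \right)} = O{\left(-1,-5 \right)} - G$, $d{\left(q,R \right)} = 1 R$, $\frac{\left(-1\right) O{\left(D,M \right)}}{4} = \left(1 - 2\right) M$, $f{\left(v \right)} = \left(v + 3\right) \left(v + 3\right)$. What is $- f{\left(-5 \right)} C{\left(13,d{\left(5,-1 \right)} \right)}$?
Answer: $76$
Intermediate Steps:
$f{\left(v \right)} = \left(3 + v\right)^{2}$ ($f{\left(v \right)} = \left(3 + v\right) \left(3 + v\right) = \left(3 + v\right)^{2}$)
$O{\left(D,M \right)} = 4 M$ ($O{\left(D,M \right)} = - 4 \left(1 - 2\right) M = - 4 \left(- M\right) = 4 M$)
$d{\left(q,R \right)} = R$
$C{\left(s,G \right)} = -20 - G$ ($C{\left(s,G \right)} = 4 \left(-5\right) - G = -20 - G$)
$- f{\left(-5 \right)} C{\left(13,d{\left(5,-1 \right)} \right)} = - \left(3 - 5\right)^{2} \left(-20 - -1\right) = - \left(-2\right)^{2} \left(-20 + 1\right) = \left(-1\right) 4 \left(-19\right) = \left(-4\right) \left(-19\right) = 76$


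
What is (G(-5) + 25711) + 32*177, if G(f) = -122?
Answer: 31253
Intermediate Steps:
(G(-5) + 25711) + 32*177 = (-122 + 25711) + 32*177 = 25589 + 5664 = 31253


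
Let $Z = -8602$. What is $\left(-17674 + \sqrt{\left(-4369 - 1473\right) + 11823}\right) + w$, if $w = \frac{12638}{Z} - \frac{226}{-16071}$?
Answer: $- \frac{111068335607}{6283761} + \sqrt{5981} \approx -17598.0$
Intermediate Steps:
$w = - \frac{9143693}{6283761}$ ($w = \frac{12638}{-8602} - \frac{226}{-16071} = 12638 \left(- \frac{1}{8602}\right) - - \frac{226}{16071} = - \frac{6319}{4301} + \frac{226}{16071} = - \frac{9143693}{6283761} \approx -1.4551$)
$\left(-17674 + \sqrt{\left(-4369 - 1473\right) + 11823}\right) + w = \left(-17674 + \sqrt{\left(-4369 - 1473\right) + 11823}\right) - \frac{9143693}{6283761} = \left(-17674 + \sqrt{-5842 + 11823}\right) - \frac{9143693}{6283761} = \left(-17674 + \sqrt{5981}\right) - \frac{9143693}{6283761} = - \frac{111068335607}{6283761} + \sqrt{5981}$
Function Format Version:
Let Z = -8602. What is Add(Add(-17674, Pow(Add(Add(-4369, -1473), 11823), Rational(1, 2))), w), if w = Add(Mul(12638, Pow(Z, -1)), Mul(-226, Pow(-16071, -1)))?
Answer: Add(Rational(-111068335607, 6283761), Pow(5981, Rational(1, 2))) ≈ -17598.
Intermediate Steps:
w = Rational(-9143693, 6283761) (w = Add(Mul(12638, Pow(-8602, -1)), Mul(-226, Pow(-16071, -1))) = Add(Mul(12638, Rational(-1, 8602)), Mul(-226, Rational(-1, 16071))) = Add(Rational(-6319, 4301), Rational(226, 16071)) = Rational(-9143693, 6283761) ≈ -1.4551)
Add(Add(-17674, Pow(Add(Add(-4369, -1473), 11823), Rational(1, 2))), w) = Add(Add(-17674, Pow(Add(Add(-4369, -1473), 11823), Rational(1, 2))), Rational(-9143693, 6283761)) = Add(Add(-17674, Pow(Add(-5842, 11823), Rational(1, 2))), Rational(-9143693, 6283761)) = Add(Add(-17674, Pow(5981, Rational(1, 2))), Rational(-9143693, 6283761)) = Add(Rational(-111068335607, 6283761), Pow(5981, Rational(1, 2)))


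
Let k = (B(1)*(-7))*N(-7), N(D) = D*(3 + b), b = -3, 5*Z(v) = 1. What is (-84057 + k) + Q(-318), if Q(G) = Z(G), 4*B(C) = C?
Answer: -420284/5 ≈ -84057.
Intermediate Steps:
Z(v) = ⅕ (Z(v) = (⅕)*1 = ⅕)
N(D) = 0 (N(D) = D*(3 - 3) = D*0 = 0)
B(C) = C/4
Q(G) = ⅕
k = 0 (k = (((¼)*1)*(-7))*0 = ((¼)*(-7))*0 = -7/4*0 = 0)
(-84057 + k) + Q(-318) = (-84057 + 0) + ⅕ = -84057 + ⅕ = -420284/5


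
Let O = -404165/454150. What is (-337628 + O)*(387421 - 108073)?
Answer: -4283359102964202/45415 ≈ -9.4316e+10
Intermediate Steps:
O = -80833/90830 (O = -404165*1/454150 = -80833/90830 ≈ -0.88994)
(-337628 + O)*(387421 - 108073) = (-337628 - 80833/90830)*(387421 - 108073) = -30666832073/90830*279348 = -4283359102964202/45415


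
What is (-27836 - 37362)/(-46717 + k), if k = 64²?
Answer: 65198/42621 ≈ 1.5297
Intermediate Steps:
k = 4096
(-27836 - 37362)/(-46717 + k) = (-27836 - 37362)/(-46717 + 4096) = -65198/(-42621) = -65198*(-1/42621) = 65198/42621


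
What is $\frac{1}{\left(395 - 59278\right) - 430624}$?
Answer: $- \frac{1}{489507} \approx -2.0429 \cdot 10^{-6}$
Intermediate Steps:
$\frac{1}{\left(395 - 59278\right) - 430624} = \frac{1}{-58883 - 430624} = \frac{1}{-489507} = - \frac{1}{489507}$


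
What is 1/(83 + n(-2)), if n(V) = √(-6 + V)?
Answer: 83/6897 - 2*I*√2/6897 ≈ 0.012034 - 0.0004101*I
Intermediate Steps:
1/(83 + n(-2)) = 1/(83 + √(-6 - 2)) = 1/(83 + √(-8)) = 1/(83 + 2*I*√2)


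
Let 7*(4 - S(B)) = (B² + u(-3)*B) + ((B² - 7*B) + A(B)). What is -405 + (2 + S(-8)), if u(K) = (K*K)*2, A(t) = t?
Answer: -2825/7 ≈ -403.57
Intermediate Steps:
u(K) = 2*K² (u(K) = K²*2 = 2*K²)
S(B) = 4 - 12*B/7 - 2*B²/7 (S(B) = 4 - ((B² + (2*(-3)²)*B) + ((B² - 7*B) + B))/7 = 4 - ((B² + (2*9)*B) + (B² - 6*B))/7 = 4 - ((B² + 18*B) + (B² - 6*B))/7 = 4 - (2*B² + 12*B)/7 = 4 + (-12*B/7 - 2*B²/7) = 4 - 12*B/7 - 2*B²/7)
-405 + (2 + S(-8)) = -405 + (2 + (4 - 12/7*(-8) - 2/7*(-8)²)) = -405 + (2 + (4 + 96/7 - 2/7*64)) = -405 + (2 + (4 + 96/7 - 128/7)) = -405 + (2 - 4/7) = -405 + 10/7 = -2825/7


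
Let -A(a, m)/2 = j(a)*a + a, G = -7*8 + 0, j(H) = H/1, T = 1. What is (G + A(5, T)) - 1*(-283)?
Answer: 167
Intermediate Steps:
j(H) = H (j(H) = H*1 = H)
G = -56 (G = -56 + 0 = -56)
A(a, m) = -2*a - 2*a² (A(a, m) = -2*(a*a + a) = -2*(a² + a) = -2*(a + a²) = -2*a - 2*a²)
(G + A(5, T)) - 1*(-283) = (-56 - 2*5*(1 + 5)) - 1*(-283) = (-56 - 2*5*6) + 283 = (-56 - 60) + 283 = -116 + 283 = 167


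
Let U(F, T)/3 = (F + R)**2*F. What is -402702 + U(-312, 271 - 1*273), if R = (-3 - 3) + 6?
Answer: -91516686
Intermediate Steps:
R = 0 (R = -6 + 6 = 0)
U(F, T) = 3*F**3 (U(F, T) = 3*((F + 0)**2*F) = 3*(F**2*F) = 3*F**3)
-402702 + U(-312, 271 - 1*273) = -402702 + 3*(-312)**3 = -402702 + 3*(-30371328) = -402702 - 91113984 = -91516686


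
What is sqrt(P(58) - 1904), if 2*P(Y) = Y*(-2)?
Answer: 3*I*sqrt(218) ≈ 44.294*I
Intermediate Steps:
P(Y) = -Y (P(Y) = (Y*(-2))/2 = (-2*Y)/2 = -Y)
sqrt(P(58) - 1904) = sqrt(-1*58 - 1904) = sqrt(-58 - 1904) = sqrt(-1962) = 3*I*sqrt(218)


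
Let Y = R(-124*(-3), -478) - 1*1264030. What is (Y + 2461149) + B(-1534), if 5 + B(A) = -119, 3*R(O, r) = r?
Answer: 3590507/3 ≈ 1.1968e+6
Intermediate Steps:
R(O, r) = r/3
B(A) = -124 (B(A) = -5 - 119 = -124)
Y = -3792568/3 (Y = (⅓)*(-478) - 1*1264030 = -478/3 - 1264030 = -3792568/3 ≈ -1.2642e+6)
(Y + 2461149) + B(-1534) = (-3792568/3 + 2461149) - 124 = 3590879/3 - 124 = 3590507/3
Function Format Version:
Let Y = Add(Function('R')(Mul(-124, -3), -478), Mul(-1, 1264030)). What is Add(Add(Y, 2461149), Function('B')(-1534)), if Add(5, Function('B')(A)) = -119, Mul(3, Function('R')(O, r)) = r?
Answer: Rational(3590507, 3) ≈ 1.1968e+6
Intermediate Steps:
Function('R')(O, r) = Mul(Rational(1, 3), r)
Function('B')(A) = -124 (Function('B')(A) = Add(-5, -119) = -124)
Y = Rational(-3792568, 3) (Y = Add(Mul(Rational(1, 3), -478), Mul(-1, 1264030)) = Add(Rational(-478, 3), -1264030) = Rational(-3792568, 3) ≈ -1.2642e+6)
Add(Add(Y, 2461149), Function('B')(-1534)) = Add(Add(Rational(-3792568, 3), 2461149), -124) = Add(Rational(3590879, 3), -124) = Rational(3590507, 3)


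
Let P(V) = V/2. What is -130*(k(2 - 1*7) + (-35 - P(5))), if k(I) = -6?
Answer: 5655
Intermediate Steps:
P(V) = V/2 (P(V) = V*(1/2) = V/2)
-130*(k(2 - 1*7) + (-35 - P(5))) = -130*(-6 + (-35 - 5/2)) = -130*(-6 - 75/2) = -130*(-87/2) = 5655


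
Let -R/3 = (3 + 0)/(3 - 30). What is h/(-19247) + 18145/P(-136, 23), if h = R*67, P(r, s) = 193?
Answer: 1047697514/11144013 ≈ 94.014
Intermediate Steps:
R = ⅓ (R = -3*(3 + 0)/(3 - 30) = -9/(-27) = -9*(-1)/27 = -3*(-⅑) = ⅓ ≈ 0.33333)
h = 67/3 (h = (⅓)*67 = 67/3 ≈ 22.333)
h/(-19247) + 18145/P(-136, 23) = (67/3)/(-19247) + 18145/193 = (67/3)*(-1/19247) + 18145*(1/193) = -67/57741 + 18145/193 = 1047697514/11144013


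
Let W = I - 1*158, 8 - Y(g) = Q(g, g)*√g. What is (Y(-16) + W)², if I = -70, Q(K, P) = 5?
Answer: 48000 + 8800*I ≈ 48000.0 + 8800.0*I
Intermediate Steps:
Y(g) = 8 - 5*√g
W = -228 (W = -70 - 1*158 = -70 - 158 = -228)
(Y(-16) + W)² = ((8 - 20*I) - 228)² = (-220 - 20*I)²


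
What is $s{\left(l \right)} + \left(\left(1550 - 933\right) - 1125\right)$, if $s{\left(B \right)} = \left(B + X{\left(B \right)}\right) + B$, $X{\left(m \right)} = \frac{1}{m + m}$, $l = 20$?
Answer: $- \frac{18719}{40} \approx -467.98$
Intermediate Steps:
$X{\left(m \right)} = \frac{1}{2 m}$
$s{\left(B \right)} = \frac{1}{2 B} + 2 B$ ($s{\left(B \right)} = \left(B + \frac{1}{2 B}\right) + B = \frac{1}{2 B} + 2 B$)
$s{\left(l \right)} + \left(\left(1550 - 933\right) - 1125\right) = \left(\frac{1}{2 \cdot 20} + 2 \cdot 20\right) + \left(\left(1550 - 933\right) - 1125\right) = \left(\frac{1}{2} \cdot \frac{1}{20} + 40\right) + \left(617 - 1125\right) = \left(\frac{1}{40} + 40\right) - 508 = \frac{1601}{40} - 508 = - \frac{18719}{40}$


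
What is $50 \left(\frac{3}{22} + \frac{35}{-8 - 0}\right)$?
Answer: $- \frac{9325}{44} \approx -211.93$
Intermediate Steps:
$50 \left(\frac{3}{22} + \frac{35}{-8 - 0}\right) = 50 \left(3 \cdot \frac{1}{22} + \frac{35}{-8 + 0}\right) = 50 \left(\frac{3}{22} + \frac{35}{-8}\right) = 50 \left(\frac{3}{22} + 35 \left(- \frac{1}{8}\right)\right) = 50 \left(\frac{3}{22} - \frac{35}{8}\right) = 50 \left(- \frac{373}{88}\right) = - \frac{9325}{44}$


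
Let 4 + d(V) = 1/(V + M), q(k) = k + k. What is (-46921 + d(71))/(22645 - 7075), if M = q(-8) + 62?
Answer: -2745112/910845 ≈ -3.0138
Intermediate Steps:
q(k) = 2*k
M = 46 (M = 2*(-8) + 62 = -16 + 62 = 46)
d(V) = -4 + 1/(46 + V) (d(V) = -4 + 1/(V + 46) = -4 + 1/(46 + V))
(-46921 + d(71))/(22645 - 7075) = (-46921 + (-183 - 4*71)/(46 + 71))/(22645 - 7075) = (-46921 + (-183 - 284)/117)/15570 = (-46921 + (1/117)*(-467))*(1/15570) = (-46921 - 467/117)*(1/15570) = -5490224/117*1/15570 = -2745112/910845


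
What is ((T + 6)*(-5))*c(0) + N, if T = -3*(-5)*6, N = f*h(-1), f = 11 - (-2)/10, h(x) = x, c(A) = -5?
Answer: 11944/5 ≈ 2388.8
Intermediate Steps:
f = 56/5 (f = 11 - (-2)/10 = 11 - 1*(-1/5) = 11 + 1/5 = 56/5 ≈ 11.200)
N = -56/5 (N = (56/5)*(-1) = -56/5 ≈ -11.200)
T = 90 (T = 15*6 = 90)
((T + 6)*(-5))*c(0) + N = ((90 + 6)*(-5))*(-5) - 56/5 = (96*(-5))*(-5) - 56/5 = -480*(-5) - 56/5 = 2400 - 56/5 = 11944/5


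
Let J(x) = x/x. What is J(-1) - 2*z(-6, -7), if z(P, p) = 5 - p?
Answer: -23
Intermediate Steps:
J(x) = 1
J(-1) - 2*z(-6, -7) = 1 - 2*(5 - 1*(-7)) = 1 - 2*(5 + 7) = 1 - 2*12 = 1 - 24 = -23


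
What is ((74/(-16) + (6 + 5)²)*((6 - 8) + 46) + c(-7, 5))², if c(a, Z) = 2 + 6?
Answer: 105206049/4 ≈ 2.6302e+7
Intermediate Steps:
c(a, Z) = 8
((74/(-16) + (6 + 5)²)*((6 - 8) + 46) + c(-7, 5))² = ((74/(-16) + (6 + 5)²)*((6 - 8) + 46) + 8)² = ((74*(-1/16) + 11²)*(-2 + 46) + 8)² = ((-37/8 + 121)*44 + 8)² = ((931/8)*44 + 8)² = (10241/2 + 8)² = (10257/2)² = 105206049/4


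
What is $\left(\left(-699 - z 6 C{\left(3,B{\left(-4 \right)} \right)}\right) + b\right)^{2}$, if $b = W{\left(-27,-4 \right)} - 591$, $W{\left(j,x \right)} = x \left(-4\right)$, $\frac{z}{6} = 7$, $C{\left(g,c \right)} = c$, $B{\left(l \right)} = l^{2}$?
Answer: $28153636$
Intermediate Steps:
$z = 42$ ($z = 6 \cdot 7 = 42$)
$W{\left(j,x \right)} = - 4 x$
$b = -575$ ($b = \left(-4\right) \left(-4\right) - 591 = 16 - 591 = -575$)
$\left(\left(-699 - z 6 C{\left(3,B{\left(-4 \right)} \right)}\right) + b\right)^{2} = \left(\left(-699 - 42 \cdot 6 \left(-4\right)^{2}\right) - 575\right)^{2} = \left(\left(-699 - 252 \cdot 16\right) - 575\right)^{2} = \left(\left(-699 - 4032\right) - 575\right)^{2} = \left(-4731 - 575\right)^{2} = \left(-5306\right)^{2} = 28153636$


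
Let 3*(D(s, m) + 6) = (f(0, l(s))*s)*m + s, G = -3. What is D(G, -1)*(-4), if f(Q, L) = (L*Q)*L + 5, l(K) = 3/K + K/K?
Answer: 8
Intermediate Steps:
l(K) = 1 + 3/K (l(K) = 3/K + 1 = 1 + 3/K)
f(Q, L) = 5 + Q*L² (f(Q, L) = Q*L² + 5 = 5 + Q*L²)
D(s, m) = -6 + s/3 + 5*m*s/3 (D(s, m) = -6 + (((5 + 0*((3 + s)/s)²)*s)*m + s)/3 = -6 + (((5 + 0*((3 + s)²/s²))*s)*m + s)/3 = -6 + (((5 + 0)*s)*m + s)/3 = -6 + ((5*s)*m + s)/3 = -6 + (5*m*s + s)/3 = -6 + (s + 5*m*s)/3 = -6 + (s/3 + 5*m*s/3) = -6 + s/3 + 5*m*s/3)
D(G, -1)*(-4) = (-6 + (⅓)*(-3) + (5/3)*(-1)*(-3))*(-4) = (-6 - 1 + 5)*(-4) = -2*(-4) = 8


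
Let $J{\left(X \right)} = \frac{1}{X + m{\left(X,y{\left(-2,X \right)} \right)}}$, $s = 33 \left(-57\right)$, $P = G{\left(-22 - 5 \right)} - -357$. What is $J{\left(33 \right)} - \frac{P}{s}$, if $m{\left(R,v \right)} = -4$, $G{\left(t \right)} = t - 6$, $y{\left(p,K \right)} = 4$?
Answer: $\frac{1253}{6061} \approx 0.20673$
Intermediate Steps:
$G{\left(t \right)} = -6 + t$ ($G{\left(t \right)} = t - 6 = -6 + t$)
$P = 324$ ($P = \left(-6 - 27\right) - -357 = \left(-6 - 27\right) + 357 = -33 + 357 = 324$)
$s = -1881$
$J{\left(X \right)} = \frac{1}{-4 + X}$ ($J{\left(X \right)} = \frac{1}{X - 4} = \frac{1}{-4 + X}$)
$J{\left(33 \right)} - \frac{P}{s} = \frac{1}{-4 + 33} - \frac{324}{-1881} = \frac{1}{29} - 324 \left(- \frac{1}{1881}\right) = \frac{1}{29} - - \frac{36}{209} = \frac{1}{29} + \frac{36}{209} = \frac{1253}{6061}$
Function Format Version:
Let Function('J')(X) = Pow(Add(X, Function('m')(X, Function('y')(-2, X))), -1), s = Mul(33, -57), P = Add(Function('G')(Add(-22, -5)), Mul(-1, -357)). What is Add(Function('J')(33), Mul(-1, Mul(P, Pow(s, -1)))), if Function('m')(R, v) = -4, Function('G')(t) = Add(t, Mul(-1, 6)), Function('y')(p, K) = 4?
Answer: Rational(1253, 6061) ≈ 0.20673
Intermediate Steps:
Function('G')(t) = Add(-6, t) (Function('G')(t) = Add(t, -6) = Add(-6, t))
P = 324 (P = Add(Add(-6, Add(-22, -5)), Mul(-1, -357)) = Add(Add(-6, -27), 357) = Add(-33, 357) = 324)
s = -1881
Function('J')(X) = Pow(Add(-4, X), -1) (Function('J')(X) = Pow(Add(X, -4), -1) = Pow(Add(-4, X), -1))
Add(Function('J')(33), Mul(-1, Mul(P, Pow(s, -1)))) = Add(Pow(Add(-4, 33), -1), Mul(-1, Mul(324, Pow(-1881, -1)))) = Add(Pow(29, -1), Mul(-1, Mul(324, Rational(-1, 1881)))) = Add(Rational(1, 29), Mul(-1, Rational(-36, 209))) = Add(Rational(1, 29), Rational(36, 209)) = Rational(1253, 6061)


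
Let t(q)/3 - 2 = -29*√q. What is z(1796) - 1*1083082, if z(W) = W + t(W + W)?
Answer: -1081280 - 174*√898 ≈ -1.0865e+6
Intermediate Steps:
t(q) = 6 - 87*√q (t(q) = 6 + 3*(-29*√q) = 6 - 87*√q)
z(W) = 6 + W - 87*√2*√W (z(W) = W + (6 - 87*√(W + W)) = W + (6 - 87*√2*√W) = 6 + W - 87*√2*√W)
z(1796) - 1*1083082 = (6 + 1796 - 87*√2*√1796) - 1*1083082 = (6 + 1796 - 87*√2*2*√449) - 1083082 = (6 + 1796 - 174*√898) - 1083082 = (1802 - 174*√898) - 1083082 = -1081280 - 174*√898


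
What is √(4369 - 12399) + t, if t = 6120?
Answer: 6120 + I*√8030 ≈ 6120.0 + 89.61*I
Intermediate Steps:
√(4369 - 12399) + t = √(4369 - 12399) + 6120 = √(-8030) + 6120 = I*√8030 + 6120 = 6120 + I*√8030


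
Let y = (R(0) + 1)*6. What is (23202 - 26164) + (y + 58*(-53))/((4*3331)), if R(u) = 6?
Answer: -9867180/3331 ≈ -2962.2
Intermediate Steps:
y = 42 (y = (6 + 1)*6 = 7*6 = 42)
(23202 - 26164) + (y + 58*(-53))/((4*3331)) = (23202 - 26164) + (42 + 58*(-53))/((4*3331)) = -2962 + (42 - 3074)/13324 = -2962 - 3032*1/13324 = -2962 - 758/3331 = -9867180/3331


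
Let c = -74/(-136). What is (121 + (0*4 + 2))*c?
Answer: 4551/68 ≈ 66.927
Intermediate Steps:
c = 37/68 (c = -74*(-1/136) = 37/68 ≈ 0.54412)
(121 + (0*4 + 2))*c = (121 + (0*4 + 2))*(37/68) = (121 + (0 + 2))*(37/68) = (121 + 2)*(37/68) = 123*(37/68) = 4551/68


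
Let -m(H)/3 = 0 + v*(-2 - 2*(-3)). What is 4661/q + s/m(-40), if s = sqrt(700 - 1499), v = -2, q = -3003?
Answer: -4661/3003 + I*sqrt(799)/24 ≈ -1.5521 + 1.1778*I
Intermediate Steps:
s = I*sqrt(799) (s = sqrt(-799) = I*sqrt(799) ≈ 28.267*I)
m(H) = 24 (m(H) = -3*(0 - 2*(-2 - 2*(-3))) = -3*(0 - 2*(-2 + 6)) = -3*(0 - 2*4) = -3*(0 - 8) = -3*(-8) = 24)
4661/q + s/m(-40) = 4661/(-3003) + (I*sqrt(799))/24 = 4661*(-1/3003) + (I*sqrt(799))*(1/24) = -4661/3003 + I*sqrt(799)/24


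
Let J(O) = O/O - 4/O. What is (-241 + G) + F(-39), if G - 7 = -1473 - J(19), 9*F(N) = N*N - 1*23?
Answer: -263570/171 ≈ -1541.3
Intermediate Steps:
J(O) = 1 - 4/O
F(N) = -23/9 + N**2/9 (F(N) = (N*N - 1*23)/9 = (N**2 - 23)/9 = (-23 + N**2)/9 = -23/9 + N**2/9)
G = -27869/19 (G = 7 + (-1473 - (-4 + 19)/19) = 7 + (-1473 - 15/19) = 7 - 28002/19 = -27869/19 ≈ -1466.8)
(-241 + G) + F(-39) = (-241 - 27869/19) + (-23/9 + (1/9)*(-39)**2) = -32448/19 + (-23/9 + (1/9)*1521) = -32448/19 + (-23/9 + 169) = -32448/19 + 1498/9 = -263570/171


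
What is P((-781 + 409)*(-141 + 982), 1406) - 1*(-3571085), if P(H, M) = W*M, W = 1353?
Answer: 5473403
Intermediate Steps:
P(H, M) = 1353*M
P((-781 + 409)*(-141 + 982), 1406) - 1*(-3571085) = 1353*1406 - 1*(-3571085) = 1902318 + 3571085 = 5473403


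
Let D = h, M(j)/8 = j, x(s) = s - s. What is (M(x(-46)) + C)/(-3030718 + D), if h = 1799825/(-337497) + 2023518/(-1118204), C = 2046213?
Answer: -386110668869682822/571883431452048665 ≈ -0.67516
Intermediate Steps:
x(s) = 0
M(j) = 8*j
h = -1347751384373/188695247694 (h = 1799825*(-1/337497) + 2023518*(-1/1118204) = -1799825/337497 - 1011759/559102 = -1347751384373/188695247694 ≈ -7.1425)
D = -1347751384373/188695247694 ≈ -7.1425
(M(x(-46)) + C)/(-3030718 + D) = (8*0 + 2046213)/(-3030718 - 1347751384373/188695247694) = (0 + 2046213)/(-571883431452048665/188695247694) = 2046213*(-188695247694/571883431452048665) = -386110668869682822/571883431452048665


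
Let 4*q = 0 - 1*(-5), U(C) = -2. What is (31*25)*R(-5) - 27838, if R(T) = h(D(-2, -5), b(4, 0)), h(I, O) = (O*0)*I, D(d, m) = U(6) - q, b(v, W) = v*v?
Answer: -27838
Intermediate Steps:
b(v, W) = v**2
q = 5/4 (q = (0 - 1*(-5))/4 = (0 + 5)/4 = (1/4)*5 = 5/4 ≈ 1.2500)
D(d, m) = -13/4 (D(d, m) = -2 - 1*5/4 = -2 - 5/4 = -13/4)
h(I, O) = 0 (h(I, O) = 0*I = 0)
R(T) = 0
(31*25)*R(-5) - 27838 = (31*25)*0 - 27838 = 775*0 - 27838 = 0 - 27838 = -27838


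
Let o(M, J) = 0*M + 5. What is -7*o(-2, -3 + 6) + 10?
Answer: -25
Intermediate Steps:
o(M, J) = 5 (o(M, J) = 0 + 5 = 5)
-7*o(-2, -3 + 6) + 10 = -7*5 + 10 = -35 + 10 = -25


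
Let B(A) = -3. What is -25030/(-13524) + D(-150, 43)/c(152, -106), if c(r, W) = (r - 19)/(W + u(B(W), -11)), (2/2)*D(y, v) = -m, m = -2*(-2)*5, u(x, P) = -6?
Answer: 2401625/128478 ≈ 18.693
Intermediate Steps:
m = 20 (m = 4*5 = 20)
D(y, v) = -20 (D(y, v) = -1*20 = -20)
c(r, W) = (-19 + r)/(-6 + W) (c(r, W) = (r - 19)/(W - 6) = (-19 + r)/(-6 + W))
-25030/(-13524) + D(-150, 43)/c(152, -106) = -25030/(-13524) - 20*(-6 - 106)/(-19 + 152) = -25030*(-1/13524) - 20/(133/(-112)) = 12515/6762 - 20/((-1/112*133)) = 12515/6762 - 20/(-19/16) = 12515/6762 - 20*(-16/19) = 12515/6762 + 320/19 = 2401625/128478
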